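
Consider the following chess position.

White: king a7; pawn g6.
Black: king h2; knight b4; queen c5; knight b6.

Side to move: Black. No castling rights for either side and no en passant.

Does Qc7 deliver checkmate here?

yes

After Qc7: white king on a7; in check: yes, from the black queen on c7.
King squares — a6: attacked by Nb4; b6: attacked by Qc7; b7: attacked by Qc7; a8: attacked by Nb6; b8: attacked by Qc7.
White has no legal moves → checkmate.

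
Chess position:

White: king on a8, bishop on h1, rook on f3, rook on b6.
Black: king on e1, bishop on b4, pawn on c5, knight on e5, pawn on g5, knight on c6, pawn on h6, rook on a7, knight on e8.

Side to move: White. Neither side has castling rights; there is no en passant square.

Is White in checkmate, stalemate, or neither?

checkmate

White to move; white king on a8.
In check: yes, from the black rook on a7.
King squares — a7: attacked by Nc6; b7: attacked by Ra7; b8: attacked by Nc6.
Legal moves for White: none.
In check with no legal moves → checkmate.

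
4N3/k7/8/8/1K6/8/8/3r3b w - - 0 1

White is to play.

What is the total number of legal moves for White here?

White to move; king on b4.
In check: no.
Legal moves: Ng7, Nc7, Nf6, Nd6, Kc5, Kb5, Ka5, Kc4, Ka4, Kc3, Kb3, Ka3.
Count: 12.

12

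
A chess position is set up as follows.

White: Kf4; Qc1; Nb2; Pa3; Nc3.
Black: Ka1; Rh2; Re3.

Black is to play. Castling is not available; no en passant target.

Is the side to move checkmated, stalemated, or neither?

checkmate

Black to move; black king on a1.
In check: yes, from the white queen on c1.
King squares — b1: attacked by Qc1; a2: attacked by Nc3; b2: attacked by Qc1.
Legal moves for Black: none.
In check with no legal moves → checkmate.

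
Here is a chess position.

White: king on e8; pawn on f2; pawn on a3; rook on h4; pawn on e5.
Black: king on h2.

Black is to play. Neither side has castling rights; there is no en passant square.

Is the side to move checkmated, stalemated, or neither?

Black to move; black king on h2.
In check: yes, from the white rook on h4.
Legal moves for Black: Kg2, Kg1.
Black is in check but has 2 legal moves → neither.

neither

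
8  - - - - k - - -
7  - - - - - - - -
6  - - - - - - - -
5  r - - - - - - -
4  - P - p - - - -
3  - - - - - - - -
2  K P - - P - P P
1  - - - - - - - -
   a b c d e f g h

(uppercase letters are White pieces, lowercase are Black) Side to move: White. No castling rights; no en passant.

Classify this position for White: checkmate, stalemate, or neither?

neither

White to move; white king on a2.
In check: yes, from the black rook on a5.
Legal moves for White: Kb3, Kb1, bxa5.
White is in check but has 3 legal moves → neither.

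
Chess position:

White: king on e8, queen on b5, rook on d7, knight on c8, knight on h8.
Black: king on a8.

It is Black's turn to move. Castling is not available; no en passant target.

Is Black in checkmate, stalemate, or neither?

stalemate

Black to move; black king on a8.
In check: no.
King squares — a7: attacked by Rd7; b7: attacked by Qb5; b8: attacked by Qb5.
Legal moves for Black: none.
Not in check and no legal moves → stalemate.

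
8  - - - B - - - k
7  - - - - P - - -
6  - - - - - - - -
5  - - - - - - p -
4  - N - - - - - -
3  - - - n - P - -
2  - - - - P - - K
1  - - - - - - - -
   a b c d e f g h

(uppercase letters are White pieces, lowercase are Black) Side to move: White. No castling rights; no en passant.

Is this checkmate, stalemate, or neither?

White to move; white king on h2.
In check: no.
Legal moves for White include: Bc7, Bb6, Ba5, Nc6, Na6, Nd5, Nxd3, Nc2, Na2, Kh3, Kg3, Kg2, Kh1, Kg1, exd3, e8=Q+, e8=R+, e8=B, ... (list truncated; more exist).
White has legal moves and is not in check → neither.

neither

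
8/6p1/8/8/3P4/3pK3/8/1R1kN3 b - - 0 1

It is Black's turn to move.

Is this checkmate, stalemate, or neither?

Black to move; black king on d1.
In check: yes, from the white rook on b1.
King squares — c1: attacked by Rb1; e1: attacked by Rb1; c2: attacked by Ne1; d2: attacked by Ke3; e2: attacked by Ke3.
Legal moves for Black: none.
In check with no legal moves → checkmate.

checkmate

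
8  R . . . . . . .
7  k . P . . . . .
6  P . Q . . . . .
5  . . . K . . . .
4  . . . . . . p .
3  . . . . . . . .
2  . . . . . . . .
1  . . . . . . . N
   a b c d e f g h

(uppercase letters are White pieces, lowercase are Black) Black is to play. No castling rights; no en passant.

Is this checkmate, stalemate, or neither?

Black to move; black king on a7.
In check: yes, from the white rook on a8.
King squares — a6: attacked by Qc6; b6: attacked by Qc6; b7: attacked by Pa6; a8: attacked by Qc6; b8: attacked by Pc7.
Legal moves for Black: none.
In check with no legal moves → checkmate.

checkmate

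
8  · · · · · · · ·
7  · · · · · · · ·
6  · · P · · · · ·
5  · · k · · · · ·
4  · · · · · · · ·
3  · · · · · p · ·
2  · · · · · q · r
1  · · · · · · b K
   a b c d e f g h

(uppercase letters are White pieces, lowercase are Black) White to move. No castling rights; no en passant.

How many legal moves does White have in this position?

0

White to move; king on h1.
In check: yes, from the black rook on h2.
Legal moves: none.
Count: 0.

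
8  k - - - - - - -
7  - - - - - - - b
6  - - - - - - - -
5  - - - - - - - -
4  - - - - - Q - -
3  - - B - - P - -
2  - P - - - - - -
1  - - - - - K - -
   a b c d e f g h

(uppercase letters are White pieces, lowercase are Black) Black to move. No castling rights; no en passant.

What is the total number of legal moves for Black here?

9

Black to move; king on a8.
In check: no.
Legal moves: Kb7, Ka7, Bg8, Bg6, Bf5, Be4, Bd3+, Bc2, Bb1.
Count: 9.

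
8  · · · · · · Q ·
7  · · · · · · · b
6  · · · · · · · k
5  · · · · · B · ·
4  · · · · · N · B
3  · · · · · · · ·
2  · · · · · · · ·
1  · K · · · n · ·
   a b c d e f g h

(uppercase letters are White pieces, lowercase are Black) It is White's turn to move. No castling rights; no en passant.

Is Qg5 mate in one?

yes

After Qg5: black king on h6; in check: yes, from the white queen on g5.
King squares — g5: attacked by Bh4; h5: attacked by Nf4; g6: attacked by Nf4; g7: attacked by Qg5; h7: own bishop.
Black has no legal moves → checkmate.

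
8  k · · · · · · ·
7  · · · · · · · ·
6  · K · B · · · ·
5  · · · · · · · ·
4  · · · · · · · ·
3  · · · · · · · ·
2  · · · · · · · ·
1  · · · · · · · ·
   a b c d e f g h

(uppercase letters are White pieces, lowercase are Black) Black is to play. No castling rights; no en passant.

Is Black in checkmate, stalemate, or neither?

stalemate

Black to move; black king on a8.
In check: no.
King squares — a7: attacked by Kb6; b7: attacked by Kb6; b8: attacked by Bd6.
Legal moves for Black: none.
Not in check and no legal moves → stalemate.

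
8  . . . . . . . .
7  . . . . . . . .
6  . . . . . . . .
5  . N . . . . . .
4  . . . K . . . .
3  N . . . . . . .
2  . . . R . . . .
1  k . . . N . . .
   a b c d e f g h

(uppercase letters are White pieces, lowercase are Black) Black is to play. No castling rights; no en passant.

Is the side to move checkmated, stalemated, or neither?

Black to move; black king on a1.
In check: no.
King squares — b1: attacked by Na3; a2: attacked by Rd2; b2: attacked by Rd2.
Legal moves for Black: none.
Not in check and no legal moves → stalemate.

stalemate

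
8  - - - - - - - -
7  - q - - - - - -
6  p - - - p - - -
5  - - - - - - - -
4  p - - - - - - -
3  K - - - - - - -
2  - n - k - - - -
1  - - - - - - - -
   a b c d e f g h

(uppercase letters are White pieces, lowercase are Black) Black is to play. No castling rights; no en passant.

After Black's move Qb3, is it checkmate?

yes

After Qb3: white king on a3; in check: yes, from the black queen on b3.
King squares — a2: attacked by Qb3; b2: attacked by Qb3; b3: attacked by Pa4; a4: attacked by Nb2; b4: attacked by Qb3.
White has no legal moves → checkmate.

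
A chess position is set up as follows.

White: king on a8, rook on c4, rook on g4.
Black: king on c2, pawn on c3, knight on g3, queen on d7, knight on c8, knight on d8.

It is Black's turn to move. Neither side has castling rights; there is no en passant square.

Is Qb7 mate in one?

After Qb7: white king on a8; in check: yes, from the black queen on b7.
King squares — a7: attacked by Qb7; b7: attacked by Nd8; b8: attacked by Qb7.
White has no legal moves → checkmate.

yes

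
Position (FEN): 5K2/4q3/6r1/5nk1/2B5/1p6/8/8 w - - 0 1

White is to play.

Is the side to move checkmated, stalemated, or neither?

White to move; white king on f8.
In check: yes, from the black queen on e7.
King squares — e7: attacked by Nf5; f7: attacked by Qe7; g7: attacked by Nf5; e8: attacked by Qe7; g8: attacked by Rg6.
Legal moves for White: none.
In check with no legal moves → checkmate.

checkmate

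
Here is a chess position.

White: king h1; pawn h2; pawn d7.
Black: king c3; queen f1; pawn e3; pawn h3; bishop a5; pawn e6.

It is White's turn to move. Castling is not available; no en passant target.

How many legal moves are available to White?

White to move; king on h1.
In check: yes, from the black queen on f1.
Legal moves: none.
Count: 0.

0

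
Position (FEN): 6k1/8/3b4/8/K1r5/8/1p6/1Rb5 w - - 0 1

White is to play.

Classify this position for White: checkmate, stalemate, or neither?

White to move; white king on a4.
In check: yes, from the black rook on c4.
King squares — a3: attacked by Bd6; b3: available; b4: attacked by Rc4; a5: available; b5: available.
Legal moves for White: Kb5, Ka5, Kb3.
White is in check but has 3 legal moves → neither.

neither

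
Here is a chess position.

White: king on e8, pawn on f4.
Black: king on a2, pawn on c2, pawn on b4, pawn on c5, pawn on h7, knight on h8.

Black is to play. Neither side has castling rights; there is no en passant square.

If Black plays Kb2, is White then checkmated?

no

After Kb2: white king on e8; in check: no.
White is not in check, so this cannot be checkmate.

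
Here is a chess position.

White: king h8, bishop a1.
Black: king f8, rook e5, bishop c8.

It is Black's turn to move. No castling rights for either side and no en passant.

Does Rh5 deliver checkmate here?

After Rh5: white king on h8; in check: yes, from the black rook on h5.
King squares — g7: attacked by Kf8; h7: attacked by Rh5; g8: attacked by Kf8.
White has no legal moves → checkmate.

yes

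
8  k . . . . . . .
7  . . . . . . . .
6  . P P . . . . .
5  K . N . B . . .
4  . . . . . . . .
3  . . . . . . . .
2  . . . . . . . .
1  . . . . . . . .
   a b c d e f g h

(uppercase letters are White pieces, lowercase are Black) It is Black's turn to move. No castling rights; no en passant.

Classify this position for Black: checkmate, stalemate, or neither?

stalemate

Black to move; black king on a8.
In check: no.
King squares — a7: attacked by Pb6; b7: attacked by Nc5; b8: attacked by Be5.
Legal moves for Black: none.
Not in check and no legal moves → stalemate.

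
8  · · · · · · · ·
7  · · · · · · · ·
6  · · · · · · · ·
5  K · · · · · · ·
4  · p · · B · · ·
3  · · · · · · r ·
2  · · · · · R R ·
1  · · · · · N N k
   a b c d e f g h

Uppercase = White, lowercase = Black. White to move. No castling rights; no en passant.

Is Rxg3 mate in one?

yes

After Rxg3: black king on h1; in check: yes, from the white bishop on e4.
King squares — g1: attacked by Rg3; g2: attacked by Rf2; h2: attacked by Nf1.
Black has no legal moves → checkmate.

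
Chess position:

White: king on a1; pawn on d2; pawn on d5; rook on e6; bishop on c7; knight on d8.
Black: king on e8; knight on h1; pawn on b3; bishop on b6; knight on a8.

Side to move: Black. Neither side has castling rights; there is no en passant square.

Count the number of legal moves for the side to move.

Black to move; king on e8.
In check: yes, from the white rook on e6.
Legal moves: Kf8, Kd7.
Count: 2.

2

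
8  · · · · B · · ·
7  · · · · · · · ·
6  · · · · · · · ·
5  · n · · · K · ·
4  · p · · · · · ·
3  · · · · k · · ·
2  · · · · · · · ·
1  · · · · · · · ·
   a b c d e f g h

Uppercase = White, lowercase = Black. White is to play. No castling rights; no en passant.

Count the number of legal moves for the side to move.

White to move; king on f5.
In check: no.
Legal moves: Bf7, Bd7, Bg6, Bc6, Bh5, Bxb5, Kg6, Kf6, Ke6, Kg5, Ke5, Kg4.
Count: 12.

12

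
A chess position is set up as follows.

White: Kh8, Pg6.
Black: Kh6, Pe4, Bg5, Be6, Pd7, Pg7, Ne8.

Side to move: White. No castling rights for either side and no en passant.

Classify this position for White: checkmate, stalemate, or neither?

stalemate

White to move; white king on h8.
In check: no.
King squares — g7: attacked by Kh6; h7: attacked by Kh6; g8: attacked by Be6.
Legal moves for White: none.
Not in check and no legal moves → stalemate.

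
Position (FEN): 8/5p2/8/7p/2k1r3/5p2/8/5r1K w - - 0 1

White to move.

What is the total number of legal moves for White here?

White to move; king on h1.
In check: yes, from the black rook on f1.
Legal moves: Kh2.
Count: 1.

1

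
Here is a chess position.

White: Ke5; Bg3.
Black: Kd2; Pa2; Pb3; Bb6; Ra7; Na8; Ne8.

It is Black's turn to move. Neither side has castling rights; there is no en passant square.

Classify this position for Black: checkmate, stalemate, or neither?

Black to move; black king on d2.
In check: no.
Legal moves for Black include: Ng7, Nec7, Nf6, Nd6, Nac7, Rh7, Rg7, Rf7, Re7+, Rd7, Rc7, Rb7, Ra6, Ra5+, Ra4, Ra3, Bd8, Bc7+, ... (list truncated; more exist).
Black has legal moves and is not in check → neither.

neither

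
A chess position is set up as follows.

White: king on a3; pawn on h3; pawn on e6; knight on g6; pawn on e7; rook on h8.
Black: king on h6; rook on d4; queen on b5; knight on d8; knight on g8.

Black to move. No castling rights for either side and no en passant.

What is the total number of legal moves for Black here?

Black to move; king on h6.
In check: yes, from the white rook on h8.
Legal moves: Kg7, Kxg6, Kg5.
Count: 3.

3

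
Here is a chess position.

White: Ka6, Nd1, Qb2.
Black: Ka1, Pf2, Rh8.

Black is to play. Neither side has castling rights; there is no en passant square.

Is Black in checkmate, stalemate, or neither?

Black to move; black king on a1.
In check: yes, from the white queen on b2.
King squares — b1: attacked by Qb2; a2: attacked by Qb2; b2: attacked by Nd1.
Legal moves for Black: none.
In check with no legal moves → checkmate.

checkmate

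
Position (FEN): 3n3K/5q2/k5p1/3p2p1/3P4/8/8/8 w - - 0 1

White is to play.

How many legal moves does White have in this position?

0

White to move; king on h8.
In check: no.
Legal moves: none.
Count: 0.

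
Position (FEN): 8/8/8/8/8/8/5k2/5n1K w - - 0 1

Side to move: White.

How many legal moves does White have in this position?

0

White to move; king on h1.
In check: no.
Legal moves: none.
Count: 0.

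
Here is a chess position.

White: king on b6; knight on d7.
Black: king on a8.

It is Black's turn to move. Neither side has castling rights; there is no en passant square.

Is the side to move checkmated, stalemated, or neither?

stalemate

Black to move; black king on a8.
In check: no.
King squares — a7: attacked by Kb6; b7: attacked by Kb6; b8: attacked by Nd7.
Legal moves for Black: none.
Not in check and no legal moves → stalemate.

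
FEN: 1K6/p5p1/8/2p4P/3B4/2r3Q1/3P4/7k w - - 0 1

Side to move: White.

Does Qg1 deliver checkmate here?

After Qg1: black king on h1; in check: yes, from the white queen on g1.
King squares — g1: attacked by Bd4; g2: attacked by Qg1; h2: attacked by Qg1.
Black has no legal moves → checkmate.

yes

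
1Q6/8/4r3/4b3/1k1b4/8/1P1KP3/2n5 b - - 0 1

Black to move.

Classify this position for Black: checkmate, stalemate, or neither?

neither

Black to move; black king on b4.
In check: yes, from the white queen on b8.
King squares — a3: attacked by Pb2; b3: attacked by Qb8; c3: attacked by Pb2; a4: available; c4: available; a5: available; b5: attacked by Qb8; c5: available.
Legal moves for Black: Kc5, Ka5, Kc4, Ka4, Rb6, Bxb8, Bb6.
Black is in check but has 7 legal moves → neither.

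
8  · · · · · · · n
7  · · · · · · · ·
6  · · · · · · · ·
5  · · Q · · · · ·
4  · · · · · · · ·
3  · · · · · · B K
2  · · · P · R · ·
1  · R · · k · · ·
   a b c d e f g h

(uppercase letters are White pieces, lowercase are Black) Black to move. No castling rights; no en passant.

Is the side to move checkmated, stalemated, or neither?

checkmate

Black to move; black king on e1.
In check: yes, from the white rook on b1.
King squares — d1: attacked by Rb1; f1: attacked by Rb1; d2: attacked by Rf2; e2: attacked by Rf2; f2: attacked by Bg3.
Legal moves for Black: none.
In check with no legal moves → checkmate.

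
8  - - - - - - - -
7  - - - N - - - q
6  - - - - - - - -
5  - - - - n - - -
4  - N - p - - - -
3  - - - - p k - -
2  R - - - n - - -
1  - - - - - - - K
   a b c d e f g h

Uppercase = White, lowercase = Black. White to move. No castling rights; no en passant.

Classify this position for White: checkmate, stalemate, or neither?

checkmate

White to move; white king on h1.
In check: yes, from the black queen on h7.
King squares — g1: attacked by Ne2; g2: attacked by Kf3; h2: attacked by Qh7.
Legal moves for White: none.
In check with no legal moves → checkmate.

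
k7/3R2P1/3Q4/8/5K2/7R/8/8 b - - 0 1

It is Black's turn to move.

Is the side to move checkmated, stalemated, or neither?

Black to move; black king on a8.
In check: no.
King squares — a7: attacked by Rd7; b7: attacked by Rd7; b8: attacked by Qd6.
Legal moves for Black: none.
Not in check and no legal moves → stalemate.

stalemate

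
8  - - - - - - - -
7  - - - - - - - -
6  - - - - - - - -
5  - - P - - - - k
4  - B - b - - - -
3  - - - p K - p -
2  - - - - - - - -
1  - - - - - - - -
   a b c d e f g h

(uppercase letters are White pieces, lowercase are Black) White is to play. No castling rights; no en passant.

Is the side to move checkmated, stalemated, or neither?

neither

White to move; white king on e3.
In check: yes, from the black bishop on d4.
Legal moves for White: Kf4, Ke4, Kxd4, Kf3, Kxd3, Kd2.
White is in check but has 6 legal moves → neither.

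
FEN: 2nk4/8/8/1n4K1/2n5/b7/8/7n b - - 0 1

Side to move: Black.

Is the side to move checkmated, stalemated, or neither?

Black to move; black king on d8.
In check: no.
Legal moves for Black include: Ke8, Ke7, Kd7, Kc7, Ne7, Nca7, N8d6, N8b6, Nc7, Nba7, Nbd6, Nd4, Nc3, N4d6, N4b6, Ne5, Na5, Ne3, ... (list truncated; more exist).
Black has legal moves and is not in check → neither.

neither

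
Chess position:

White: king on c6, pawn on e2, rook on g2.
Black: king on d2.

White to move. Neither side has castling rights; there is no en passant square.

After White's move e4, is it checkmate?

After e4: black king on d2; in check: yes, from the white rook on g2.
Black has 6 legal replies: Ke3, Kd3, Kc3, Ke1, Kd1, Kc1.
In check but a legal move exists → not checkmate.

no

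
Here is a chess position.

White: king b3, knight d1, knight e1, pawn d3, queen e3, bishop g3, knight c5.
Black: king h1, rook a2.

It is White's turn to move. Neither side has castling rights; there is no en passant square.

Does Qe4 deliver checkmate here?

After Qe4: black king on h1; in check: yes, from the white queen on e4.
Black has 2 legal replies: Kg1, Rg2.
In check but a legal move exists → not checkmate.

no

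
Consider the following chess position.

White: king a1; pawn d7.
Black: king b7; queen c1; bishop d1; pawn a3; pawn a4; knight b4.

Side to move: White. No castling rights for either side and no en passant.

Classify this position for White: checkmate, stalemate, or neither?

checkmate

White to move; white king on a1.
In check: yes, from the black queen on c1.
King squares — b1: attacked by Qc1; a2: attacked by Nb4; b2: attacked by Qc1.
Legal moves for White: none.
In check with no legal moves → checkmate.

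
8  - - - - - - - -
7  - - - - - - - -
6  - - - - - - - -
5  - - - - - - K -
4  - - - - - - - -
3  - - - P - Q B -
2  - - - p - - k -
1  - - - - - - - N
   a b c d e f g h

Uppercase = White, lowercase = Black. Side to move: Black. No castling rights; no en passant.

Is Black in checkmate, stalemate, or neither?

Black to move; black king on g2.
In check: yes, from the white queen on f3.
King squares — f1: attacked by Qf3; g1: available; h1: attacked by Qf3; f2: attacked by Nh1; h2: attacked by Bg3; f3: available; g3: attacked by Nh1; h3: available.
Legal moves for Black: Kh3, Kxf3, Kg1.
Black is in check but has 3 legal moves → neither.

neither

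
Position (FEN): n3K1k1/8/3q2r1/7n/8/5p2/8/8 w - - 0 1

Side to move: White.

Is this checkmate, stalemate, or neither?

stalemate

White to move; white king on e8.
In check: no.
King squares — d7: attacked by Qd6; e7: attacked by Qd6; f7: attacked by Kg8; d8: attacked by Qd6; f8: attacked by Qd6.
Legal moves for White: none.
Not in check and no legal moves → stalemate.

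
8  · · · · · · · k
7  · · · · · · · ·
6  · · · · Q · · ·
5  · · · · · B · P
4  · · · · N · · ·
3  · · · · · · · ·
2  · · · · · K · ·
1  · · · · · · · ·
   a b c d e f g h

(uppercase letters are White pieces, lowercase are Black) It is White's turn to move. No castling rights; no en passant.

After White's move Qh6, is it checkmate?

no

After Qh6: black king on h8; in check: yes, from the white queen on h6.
Black has 1 legal reply: Kg8.
In check but a legal move exists → not checkmate.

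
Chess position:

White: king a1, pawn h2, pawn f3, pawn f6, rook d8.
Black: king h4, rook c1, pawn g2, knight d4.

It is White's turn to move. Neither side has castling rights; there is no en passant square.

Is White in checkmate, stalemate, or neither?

White to move; white king on a1.
In check: yes, from the black rook on c1.
Legal moves for White: Kb2, Ka2.
White is in check but has 2 legal moves → neither.

neither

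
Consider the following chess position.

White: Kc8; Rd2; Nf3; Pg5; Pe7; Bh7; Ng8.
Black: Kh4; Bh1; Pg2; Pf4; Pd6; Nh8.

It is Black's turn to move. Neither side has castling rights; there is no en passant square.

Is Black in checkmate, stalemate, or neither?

neither

Black to move; black king on h4.
In check: yes, from the white knight on f3.
Legal moves for Black: Kh5, Kg4, Kh3, Kg3.
Black is in check but has 4 legal moves → neither.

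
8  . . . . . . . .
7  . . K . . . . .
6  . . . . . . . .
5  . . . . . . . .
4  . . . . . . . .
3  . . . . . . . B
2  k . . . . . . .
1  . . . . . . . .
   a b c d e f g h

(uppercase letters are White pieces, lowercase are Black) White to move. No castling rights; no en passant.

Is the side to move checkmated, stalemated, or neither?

White to move; white king on c7.
In check: no.
Legal moves for White: Kd8, Kc8, Kb8, Kd7, Kb7, Kd6, Kc6, Kb6, Bc8, Bd7, Be6+, Bf5, Bg4, Bg2, Bf1.
White has 15 legal moves and is not in check → neither.

neither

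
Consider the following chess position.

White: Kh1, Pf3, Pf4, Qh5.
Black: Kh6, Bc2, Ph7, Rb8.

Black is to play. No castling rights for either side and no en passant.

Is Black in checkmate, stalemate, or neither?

neither

Black to move; black king on h6.
In check: yes, from the white queen on h5.
Legal moves for Black: Kg7, Kxh5.
Black is in check but has 2 legal moves → neither.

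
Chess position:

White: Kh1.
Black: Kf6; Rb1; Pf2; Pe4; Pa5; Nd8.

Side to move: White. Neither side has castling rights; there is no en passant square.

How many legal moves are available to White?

2

White to move; king on h1.
In check: yes, from the black rook on b1.
Legal moves: Kh2, Kg2.
Count: 2.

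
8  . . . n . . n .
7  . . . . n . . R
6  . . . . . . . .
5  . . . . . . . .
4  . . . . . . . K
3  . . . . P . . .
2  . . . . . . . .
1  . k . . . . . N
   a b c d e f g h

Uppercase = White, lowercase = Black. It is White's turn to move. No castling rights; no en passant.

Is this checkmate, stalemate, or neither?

White to move; white king on h4.
In check: no.
Legal moves for White: Rh8, Rg7, Rf7, Rxe7, Rh6, Rh5, Kh5, Kg5, Kg4, Kh3, Kg3, Ng3, Nf2, e4.
White has 14 legal moves and is not in check → neither.

neither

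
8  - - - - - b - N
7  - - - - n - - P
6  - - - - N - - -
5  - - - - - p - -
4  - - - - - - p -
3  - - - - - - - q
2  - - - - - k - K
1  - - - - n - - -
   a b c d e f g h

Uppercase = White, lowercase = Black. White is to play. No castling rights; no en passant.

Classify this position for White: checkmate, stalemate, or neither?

White to move; white king on h2.
In check: yes, from the black queen on h3.
King squares — g1: attacked by Kf2; h1: attacked by Qh3; g2: attacked by Ne1; g3: attacked by Kf2; h3: attacked by Pg4.
Legal moves for White: none.
In check with no legal moves → checkmate.

checkmate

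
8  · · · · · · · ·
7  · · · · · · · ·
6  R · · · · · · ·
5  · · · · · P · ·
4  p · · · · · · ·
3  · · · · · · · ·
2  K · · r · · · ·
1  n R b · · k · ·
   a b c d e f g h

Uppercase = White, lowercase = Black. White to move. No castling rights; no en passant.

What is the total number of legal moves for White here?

White to move; king on a2.
In check: yes, from the black rook on d2.
Legal moves: Kxa1, Rb2.
Count: 2.

2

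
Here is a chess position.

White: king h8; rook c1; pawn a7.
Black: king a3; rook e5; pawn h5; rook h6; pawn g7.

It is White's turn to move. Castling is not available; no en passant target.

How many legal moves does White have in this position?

2

White to move; king on h8.
In check: yes, from the black rook on h6.
Legal moves: Kg8, Kxg7.
Count: 2.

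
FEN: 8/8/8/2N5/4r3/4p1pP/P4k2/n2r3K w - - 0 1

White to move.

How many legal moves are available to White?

0

White to move; king on h1.
In check: yes, from the black rook on d1.
Legal moves: none.
Count: 0.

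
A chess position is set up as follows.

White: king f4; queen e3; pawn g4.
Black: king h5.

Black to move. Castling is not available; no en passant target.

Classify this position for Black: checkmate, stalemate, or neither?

neither

Black to move; black king on h5.
In check: yes, from the white pawn on g4.
King squares — g4: attacked by Kf4; h4: available; g5: attacked by Kf4; g6: available; h6: available.
Legal moves for Black: Kh6, Kg6, Kh4.
Black is in check but has 3 legal moves → neither.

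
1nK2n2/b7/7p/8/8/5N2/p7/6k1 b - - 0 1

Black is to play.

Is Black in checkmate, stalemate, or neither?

neither

Black to move; black king on g1.
In check: yes, from the white knight on f3.
Legal moves for Black: Kg2, Kf2, Kh1, Kf1.
Black is in check but has 4 legal moves → neither.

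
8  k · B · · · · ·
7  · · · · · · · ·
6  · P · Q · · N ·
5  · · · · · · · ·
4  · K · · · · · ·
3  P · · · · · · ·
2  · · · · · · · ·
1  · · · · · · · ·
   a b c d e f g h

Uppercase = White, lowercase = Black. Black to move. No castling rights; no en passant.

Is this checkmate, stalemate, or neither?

stalemate

Black to move; black king on a8.
In check: no.
King squares — a7: attacked by Pb6; b7: attacked by Bc8; b8: attacked by Qd6.
Legal moves for Black: none.
Not in check and no legal moves → stalemate.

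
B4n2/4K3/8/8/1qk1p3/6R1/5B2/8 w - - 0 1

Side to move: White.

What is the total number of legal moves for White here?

5

White to move; king on e7.
In check: yes, from the black queen on b4.
Legal moves: Ke8, Kd8, Kf7, Kf6, Bc5.
Count: 5.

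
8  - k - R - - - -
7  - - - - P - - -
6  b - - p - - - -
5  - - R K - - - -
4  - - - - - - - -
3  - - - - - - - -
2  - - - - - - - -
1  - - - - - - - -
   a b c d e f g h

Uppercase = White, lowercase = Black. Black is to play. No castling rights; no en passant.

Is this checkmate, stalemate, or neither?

neither

Black to move; black king on b8.
In check: yes, from the white rook on d8.
King squares — a7: available; b7: available; c7: attacked by Rc5; a8: attacked by Rd8; c8: attacked by Rc5.
Legal moves for Black: Kb7, Ka7, Bc8.
Black is in check but has 3 legal moves → neither.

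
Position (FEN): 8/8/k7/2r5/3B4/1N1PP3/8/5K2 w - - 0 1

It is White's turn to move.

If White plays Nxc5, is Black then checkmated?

After Nxc5: black king on a6; in check: yes, from the white knight on c5.
Black has 4 legal replies: Ka7, Kb6, Kb5, Ka5.
In check but a legal move exists → not checkmate.

no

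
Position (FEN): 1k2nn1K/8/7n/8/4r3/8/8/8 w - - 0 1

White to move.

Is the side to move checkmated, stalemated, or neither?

stalemate

White to move; white king on h8.
In check: no.
King squares — g7: attacked by Ne8; h7: attacked by Nf8; g8: attacked by Nh6.
Legal moves for White: none.
Not in check and no legal moves → stalemate.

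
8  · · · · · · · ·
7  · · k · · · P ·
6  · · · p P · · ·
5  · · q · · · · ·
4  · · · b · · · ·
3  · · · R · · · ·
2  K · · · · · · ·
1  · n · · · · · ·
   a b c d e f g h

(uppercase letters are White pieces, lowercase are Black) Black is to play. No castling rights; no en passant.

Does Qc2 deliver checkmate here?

After Qc2: white king on a2; in check: yes, from the black queen on c2.
King squares — a1: attacked by Bd4; b1: attacked by Qc2; b2: attacked by Qc2; a3: attacked by Nb1; b3: attacked by Qc2.
White has no legal moves → checkmate.

yes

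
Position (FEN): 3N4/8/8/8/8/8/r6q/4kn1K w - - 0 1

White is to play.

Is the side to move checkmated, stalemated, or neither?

checkmate

White to move; white king on h1.
In check: yes, from the black queen on h2.
King squares — g1: attacked by Qh2; g2: attacked by Ra2; h2: attacked by Nf1.
Legal moves for White: none.
In check with no legal moves → checkmate.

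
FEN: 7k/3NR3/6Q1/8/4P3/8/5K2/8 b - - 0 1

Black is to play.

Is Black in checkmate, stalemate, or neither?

stalemate

Black to move; black king on h8.
In check: no.
King squares — g7: attacked by Qg6; h7: attacked by Qg6; g8: attacked by Qg6.
Legal moves for Black: none.
Not in check and no legal moves → stalemate.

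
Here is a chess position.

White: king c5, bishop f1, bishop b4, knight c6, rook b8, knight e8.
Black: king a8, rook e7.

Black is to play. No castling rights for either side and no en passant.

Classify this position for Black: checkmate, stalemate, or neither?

checkmate

Black to move; black king on a8.
In check: yes, from the white rook on b8.
King squares — a7: attacked by Nc6; b7: attacked by Rb8; b8: attacked by Nc6.
Legal moves for Black: none.
In check with no legal moves → checkmate.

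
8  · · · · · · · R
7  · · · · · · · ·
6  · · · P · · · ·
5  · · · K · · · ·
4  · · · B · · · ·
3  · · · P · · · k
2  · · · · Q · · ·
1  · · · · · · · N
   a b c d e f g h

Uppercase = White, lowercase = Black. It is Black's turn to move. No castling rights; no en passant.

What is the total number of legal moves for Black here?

Black to move; king on h3.
In check: yes, from the white rook on h8.
Legal moves: none.
Count: 0.

0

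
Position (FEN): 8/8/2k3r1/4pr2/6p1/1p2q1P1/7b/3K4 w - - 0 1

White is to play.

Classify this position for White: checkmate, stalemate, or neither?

stalemate

White to move; white king on d1.
In check: no.
King squares — c1: attacked by Qe3; e1: attacked by Qe3; c2: attacked by Pb3; d2: attacked by Qe3; e2: attacked by Qe3.
Legal moves for White: none.
Not in check and no legal moves → stalemate.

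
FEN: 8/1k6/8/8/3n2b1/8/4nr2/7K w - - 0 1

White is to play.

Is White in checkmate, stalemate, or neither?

stalemate

White to move; white king on h1.
In check: no.
King squares — g1: attacked by Ne2; g2: attacked by Rf2; h2: attacked by Rf2.
Legal moves for White: none.
Not in check and no legal moves → stalemate.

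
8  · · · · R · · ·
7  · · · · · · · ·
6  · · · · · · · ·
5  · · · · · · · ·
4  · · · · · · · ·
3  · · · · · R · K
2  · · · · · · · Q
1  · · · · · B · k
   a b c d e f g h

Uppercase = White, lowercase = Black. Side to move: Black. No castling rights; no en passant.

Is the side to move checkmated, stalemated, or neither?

Black to move; black king on h1.
In check: yes, from the white queen on h2.
King squares — g1: attacked by Qh2; g2: attacked by Bf1; h2: attacked by Kh3.
Legal moves for Black: none.
In check with no legal moves → checkmate.

checkmate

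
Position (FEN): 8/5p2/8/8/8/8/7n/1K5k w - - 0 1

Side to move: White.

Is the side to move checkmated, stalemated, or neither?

neither

White to move; white king on b1.
In check: no.
Legal moves for White: Kc2, Kb2, Ka2, Kc1, Ka1.
White has 5 legal moves and is not in check → neither.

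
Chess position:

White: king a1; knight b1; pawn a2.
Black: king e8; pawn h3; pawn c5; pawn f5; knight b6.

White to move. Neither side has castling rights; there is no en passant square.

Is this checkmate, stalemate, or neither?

White to move; white king on a1.
In check: no.
Legal moves for White: Nc3, Na3, Nd2, Kb2, a3, a4.
White has 6 legal moves and is not in check → neither.

neither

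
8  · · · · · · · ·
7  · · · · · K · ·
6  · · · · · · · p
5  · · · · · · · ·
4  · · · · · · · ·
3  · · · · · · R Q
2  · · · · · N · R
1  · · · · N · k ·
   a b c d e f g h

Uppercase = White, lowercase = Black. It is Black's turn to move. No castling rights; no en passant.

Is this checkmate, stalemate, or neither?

Black to move; black king on g1.
In check: yes, from the white rook on g3.
King squares — f1: attacked by Qh3; h1: attacked by Nf2; f2: attacked by Rh2; g2: attacked by Ne1; h2: attacked by Qh3.
Legal moves for Black: none.
In check with no legal moves → checkmate.

checkmate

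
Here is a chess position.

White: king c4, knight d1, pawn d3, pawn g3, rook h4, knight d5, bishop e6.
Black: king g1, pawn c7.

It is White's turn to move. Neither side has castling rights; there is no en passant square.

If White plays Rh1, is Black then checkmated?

no

After Rh1: black king on g1; in check: yes, from the white rook on h1.
Black has 2 legal replies: Kg2, Kxh1.
In check but a legal move exists → not checkmate.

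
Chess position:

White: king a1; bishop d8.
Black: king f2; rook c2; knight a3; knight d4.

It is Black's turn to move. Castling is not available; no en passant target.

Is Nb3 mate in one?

yes

After Nb3: white king on a1; in check: yes, from the black knight on b3.
King squares — b1: attacked by Na3; a2: attacked by Rc2; b2: attacked by Rc2.
White has no legal moves → checkmate.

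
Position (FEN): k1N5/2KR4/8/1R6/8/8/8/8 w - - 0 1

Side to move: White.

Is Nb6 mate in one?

After Nb6: black king on a8; in check: yes, from the white knight on b6.
Black has 1 legal reply: Ka7.
In check but a legal move exists → not checkmate.

no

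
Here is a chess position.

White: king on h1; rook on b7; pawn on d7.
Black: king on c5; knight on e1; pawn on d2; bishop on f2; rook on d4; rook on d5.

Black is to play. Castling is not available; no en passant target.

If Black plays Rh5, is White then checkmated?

yes

After Rh5: white king on h1; in check: yes, from the black rook on h5.
King squares — g1: attacked by Bf2; g2: attacked by Ne1; h2: attacked by Rh5.
White has no legal moves → checkmate.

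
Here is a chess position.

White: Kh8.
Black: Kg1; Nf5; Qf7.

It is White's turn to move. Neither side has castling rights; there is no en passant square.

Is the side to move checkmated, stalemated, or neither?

White to move; white king on h8.
In check: no.
King squares — g7: attacked by Nf5; h7: attacked by Qf7; g8: attacked by Qf7.
Legal moves for White: none.
Not in check and no legal moves → stalemate.

stalemate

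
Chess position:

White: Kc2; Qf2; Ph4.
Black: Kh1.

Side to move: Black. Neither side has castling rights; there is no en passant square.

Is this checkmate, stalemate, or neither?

Black to move; black king on h1.
In check: no.
King squares — g1: attacked by Qf2; g2: attacked by Qf2; h2: attacked by Qf2.
Legal moves for Black: none.
Not in check and no legal moves → stalemate.

stalemate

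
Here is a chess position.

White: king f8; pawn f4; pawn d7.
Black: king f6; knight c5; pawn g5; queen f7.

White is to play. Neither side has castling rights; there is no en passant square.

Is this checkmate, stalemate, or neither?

checkmate

White to move; white king on f8.
In check: yes, from the black queen on f7.
King squares — e7: attacked by Kf6; f7: attacked by Kf6; g7: attacked by Kf6; e8: attacked by Qf7; g8: attacked by Qf7.
Legal moves for White: none.
In check with no legal moves → checkmate.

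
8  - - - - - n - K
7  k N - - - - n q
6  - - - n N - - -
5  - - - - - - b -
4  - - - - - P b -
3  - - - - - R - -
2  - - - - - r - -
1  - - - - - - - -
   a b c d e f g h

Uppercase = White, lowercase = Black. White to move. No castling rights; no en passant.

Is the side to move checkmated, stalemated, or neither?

White to move; white king on h8.
In check: yes, from the black queen on h7.
King squares — g7: attacked by Qh7; h7: attacked by Nf8; g8: attacked by Qh7.
Legal moves for White: none.
In check with no legal moves → checkmate.

checkmate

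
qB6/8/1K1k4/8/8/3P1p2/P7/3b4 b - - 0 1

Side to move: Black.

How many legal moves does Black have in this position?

5

Black to move; king on d6.
In check: yes, from the white bishop on b8.
Legal moves: Ke7, Kd7, Ke6, Kd5, Qxb8+.
Count: 5.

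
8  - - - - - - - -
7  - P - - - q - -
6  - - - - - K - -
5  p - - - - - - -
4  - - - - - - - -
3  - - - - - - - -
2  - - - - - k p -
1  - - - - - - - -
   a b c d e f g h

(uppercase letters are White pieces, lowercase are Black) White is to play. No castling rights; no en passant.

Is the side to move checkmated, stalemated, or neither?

White to move; white king on f6.
In check: yes, from the black queen on f7.
King squares — e5: available; f5: attacked by Qf7; g5: available; e6: attacked by Qf7; g6: attacked by Qf7; e7: attacked by Qf7; f7: available; g7: attacked by Qf7.
Legal moves for White: Kxf7, Kg5, Ke5.
White is in check but has 3 legal moves → neither.

neither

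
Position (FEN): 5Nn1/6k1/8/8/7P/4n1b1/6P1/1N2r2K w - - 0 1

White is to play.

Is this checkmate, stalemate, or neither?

White to move; white king on h1.
In check: yes, from the black rook on e1.
King squares — g1: attacked by Re1; g2: own pawn; h2: attacked by Bg3.
Legal moves for White: none.
In check with no legal moves → checkmate.

checkmate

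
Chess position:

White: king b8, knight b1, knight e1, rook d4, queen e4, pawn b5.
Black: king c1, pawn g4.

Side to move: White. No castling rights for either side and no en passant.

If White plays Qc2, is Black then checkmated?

After Qc2: black king on c1; in check: yes, from the white queen on c2.
King squares — b1: attacked by Qc2; d1: attacked by Qc2; b2: attacked by Qc2; c2: attacked by Ne1; d2: attacked by Nb1.
Black has no legal moves → checkmate.

yes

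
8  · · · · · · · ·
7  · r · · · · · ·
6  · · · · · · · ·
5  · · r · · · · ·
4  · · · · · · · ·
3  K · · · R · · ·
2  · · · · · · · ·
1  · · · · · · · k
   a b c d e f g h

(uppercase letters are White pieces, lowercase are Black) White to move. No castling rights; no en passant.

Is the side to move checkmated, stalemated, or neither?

White to move; white king on a3.
In check: no.
Legal moves for White: Re8, Re7, Re6, Re5, Re4, Rh3+, Rg3, Rf3, Rd3, Rc3, Rb3, Re2, Re1+, Ka4, Ka2.
White has 15 legal moves and is not in check → neither.

neither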